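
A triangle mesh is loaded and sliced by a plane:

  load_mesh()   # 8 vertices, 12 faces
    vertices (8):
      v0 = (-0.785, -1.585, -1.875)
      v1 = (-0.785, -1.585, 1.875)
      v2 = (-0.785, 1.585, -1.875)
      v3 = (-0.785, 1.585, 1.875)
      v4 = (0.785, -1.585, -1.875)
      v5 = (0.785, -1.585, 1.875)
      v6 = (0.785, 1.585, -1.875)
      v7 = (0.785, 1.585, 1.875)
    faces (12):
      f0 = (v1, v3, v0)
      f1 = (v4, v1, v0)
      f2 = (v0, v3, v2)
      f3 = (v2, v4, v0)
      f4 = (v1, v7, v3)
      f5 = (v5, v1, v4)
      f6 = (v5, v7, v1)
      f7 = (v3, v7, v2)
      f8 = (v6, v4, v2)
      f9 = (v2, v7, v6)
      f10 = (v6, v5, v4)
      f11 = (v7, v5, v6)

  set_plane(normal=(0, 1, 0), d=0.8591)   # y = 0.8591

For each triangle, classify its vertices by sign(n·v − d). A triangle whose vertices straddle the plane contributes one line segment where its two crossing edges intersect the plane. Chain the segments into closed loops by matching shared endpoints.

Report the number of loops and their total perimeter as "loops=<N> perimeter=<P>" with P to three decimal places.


loops=1 perimeter=10.640

Straddling triangles (8 of 12):
  (v1,v3,v0) [-+-] → (-0.785, 0.8591, 1.875)–(-0.785, 0.8591, 1.01629)  len=0.8587
  (v0,v3,v2) [-++] → (-0.785, 0.8591, 1.01629)–(-0.785, 0.8591, -1.875)  len=2.8913
  (v2,v4,v0) [+--] → (-0.425485, 0.8591, -1.875)–(-0.785, 0.8591, -1.875)  len=0.3595
  (v1,v7,v3) [-++] → (0.425485, 0.8591, 1.875)–(-0.785, 0.8591, 1.875)  len=1.2105
  (v5,v7,v1) [-+-] → (0.785, 0.8591, 1.875)–(0.425485, 0.8591, 1.875)  len=0.3595
  (v6,v4,v2) [+-+] → (0.785, 0.8591, -1.875)–(-0.425485, 0.8591, -1.875)  len=1.2105
  (v6,v5,v4) [+--] → (0.785, 0.8591, -1.01629)–(0.785, 0.8591, -1.875)  len=0.8587
  (v7,v5,v6) [+-+] → (0.785, 0.8591, 1.875)–(0.785, 0.8591, -1.01629)  len=2.8913

Chained into 1 loop(s):
  loop 1: 8 segments, perimeter = 10.6400
Total perimeter = 10.640


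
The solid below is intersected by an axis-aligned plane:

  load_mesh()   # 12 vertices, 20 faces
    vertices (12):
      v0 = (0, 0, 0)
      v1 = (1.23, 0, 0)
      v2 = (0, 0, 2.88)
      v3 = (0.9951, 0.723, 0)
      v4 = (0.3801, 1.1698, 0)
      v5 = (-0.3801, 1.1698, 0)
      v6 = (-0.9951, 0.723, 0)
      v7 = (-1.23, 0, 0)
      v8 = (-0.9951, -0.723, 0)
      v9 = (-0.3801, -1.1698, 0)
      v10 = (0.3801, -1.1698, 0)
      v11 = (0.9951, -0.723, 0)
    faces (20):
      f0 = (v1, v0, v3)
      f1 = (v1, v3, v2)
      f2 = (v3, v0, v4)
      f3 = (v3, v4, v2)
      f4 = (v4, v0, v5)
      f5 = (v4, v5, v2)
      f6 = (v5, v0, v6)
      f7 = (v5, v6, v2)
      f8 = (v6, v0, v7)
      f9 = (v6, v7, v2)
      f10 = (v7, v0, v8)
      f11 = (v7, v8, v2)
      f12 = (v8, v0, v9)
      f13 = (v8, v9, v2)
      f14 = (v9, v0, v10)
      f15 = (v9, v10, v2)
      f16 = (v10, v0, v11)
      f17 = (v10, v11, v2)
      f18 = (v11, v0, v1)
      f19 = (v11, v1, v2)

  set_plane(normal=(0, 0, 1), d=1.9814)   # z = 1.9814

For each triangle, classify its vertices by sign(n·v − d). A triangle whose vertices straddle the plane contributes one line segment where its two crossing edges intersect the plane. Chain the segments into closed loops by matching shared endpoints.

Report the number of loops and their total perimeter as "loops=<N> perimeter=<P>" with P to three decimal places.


Straddling triangles (10 of 20):
  (v1,v3,v2) [--+] → (0.310485, 0.225586, 1.9814)–(0.383777, 0, 1.9814)  len=0.2372
  (v3,v4,v2) [--+] → (0.118596, 0.364994, 1.9814)–(0.310485, 0.225586, 1.9814)  len=0.2372
  (v4,v5,v2) [--+] → (-0.118596, 0.364994, 1.9814)–(0.118596, 0.364994, 1.9814)  len=0.2372
  (v5,v6,v2) [--+] → (-0.310485, 0.225586, 1.9814)–(-0.118596, 0.364994, 1.9814)  len=0.2372
  (v6,v7,v2) [--+] → (-0.383777, 0, 1.9814)–(-0.310485, 0.225586, 1.9814)  len=0.2372
  (v7,v8,v2) [--+] → (-0.310485, -0.225586, 1.9814)–(-0.383777, 0, 1.9814)  len=0.2372
  (v8,v9,v2) [--+] → (-0.118596, -0.364994, 1.9814)–(-0.310485, -0.225586, 1.9814)  len=0.2372
  (v9,v10,v2) [--+] → (0.118596, -0.364994, 1.9814)–(-0.118596, -0.364994, 1.9814)  len=0.2372
  (v10,v11,v2) [--+] → (0.310485, -0.225586, 1.9814)–(0.118596, -0.364994, 1.9814)  len=0.2372
  (v11,v1,v2) [--+] → (0.383777, 0, 1.9814)–(0.310485, -0.225586, 1.9814)  len=0.2372

Chained into 1 loop(s):
  loop 1: 10 segments, perimeter = 2.3719
Total perimeter = 2.372

loops=1 perimeter=2.372


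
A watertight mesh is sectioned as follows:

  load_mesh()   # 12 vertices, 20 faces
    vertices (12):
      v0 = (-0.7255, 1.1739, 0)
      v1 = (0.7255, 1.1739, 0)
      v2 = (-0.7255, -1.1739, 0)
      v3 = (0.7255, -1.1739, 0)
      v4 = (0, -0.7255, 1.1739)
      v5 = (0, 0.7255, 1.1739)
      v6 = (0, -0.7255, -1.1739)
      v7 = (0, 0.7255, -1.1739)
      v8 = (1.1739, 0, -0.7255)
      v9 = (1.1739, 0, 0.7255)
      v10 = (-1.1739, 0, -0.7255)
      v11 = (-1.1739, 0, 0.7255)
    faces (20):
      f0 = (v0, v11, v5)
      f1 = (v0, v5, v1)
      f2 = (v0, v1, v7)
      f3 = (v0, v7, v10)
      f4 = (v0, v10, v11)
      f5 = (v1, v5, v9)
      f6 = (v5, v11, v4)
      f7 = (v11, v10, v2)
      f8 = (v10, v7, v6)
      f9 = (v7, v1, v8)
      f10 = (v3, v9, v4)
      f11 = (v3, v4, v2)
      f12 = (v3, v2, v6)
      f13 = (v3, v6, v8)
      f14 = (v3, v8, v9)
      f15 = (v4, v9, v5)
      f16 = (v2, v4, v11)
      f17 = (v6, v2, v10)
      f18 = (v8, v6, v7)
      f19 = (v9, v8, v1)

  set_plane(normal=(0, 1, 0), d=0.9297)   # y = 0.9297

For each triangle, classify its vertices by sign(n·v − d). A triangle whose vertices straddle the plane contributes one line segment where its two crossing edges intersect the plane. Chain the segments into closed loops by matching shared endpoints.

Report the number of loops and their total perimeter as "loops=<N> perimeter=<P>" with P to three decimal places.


Straddling triangles (8 of 20):
  (v0,v11,v5) [+--] → (-0.818778, 0.9297, 0.150922)–(-0.33039, 0.9297, 0.63931)  len=0.6907
  (v0,v5,v1) [+-+] → (-0.33039, 0.9297, 0.63931)–(0.33039, 0.9297, 0.63931)  len=0.6608
  (v0,v1,v7) [++-] → (0.33039, 0.9297, -0.63931)–(-0.33039, 0.9297, -0.63931)  len=0.6608
  (v0,v7,v10) [+--] → (-0.33039, 0.9297, -0.63931)–(-0.818778, 0.9297, -0.150922)  len=0.6907
  (v0,v10,v11) [+--] → (-0.818778, 0.9297, -0.150922)–(-0.818778, 0.9297, 0.150922)  len=0.3018
  (v1,v5,v9) [+--] → (0.33039, 0.9297, 0.63931)–(0.818778, 0.9297, 0.150922)  len=0.6907
  (v7,v1,v8) [-+-] → (0.33039, 0.9297, -0.63931)–(0.818778, 0.9297, -0.150922)  len=0.6907
  (v9,v8,v1) [--+] → (0.818778, 0.9297, -0.150922)–(0.818778, 0.9297, 0.150922)  len=0.3018

Chained into 1 loop(s):
  loop 1: 8 segments, perimeter = 4.6880
Total perimeter = 4.688

loops=1 perimeter=4.688


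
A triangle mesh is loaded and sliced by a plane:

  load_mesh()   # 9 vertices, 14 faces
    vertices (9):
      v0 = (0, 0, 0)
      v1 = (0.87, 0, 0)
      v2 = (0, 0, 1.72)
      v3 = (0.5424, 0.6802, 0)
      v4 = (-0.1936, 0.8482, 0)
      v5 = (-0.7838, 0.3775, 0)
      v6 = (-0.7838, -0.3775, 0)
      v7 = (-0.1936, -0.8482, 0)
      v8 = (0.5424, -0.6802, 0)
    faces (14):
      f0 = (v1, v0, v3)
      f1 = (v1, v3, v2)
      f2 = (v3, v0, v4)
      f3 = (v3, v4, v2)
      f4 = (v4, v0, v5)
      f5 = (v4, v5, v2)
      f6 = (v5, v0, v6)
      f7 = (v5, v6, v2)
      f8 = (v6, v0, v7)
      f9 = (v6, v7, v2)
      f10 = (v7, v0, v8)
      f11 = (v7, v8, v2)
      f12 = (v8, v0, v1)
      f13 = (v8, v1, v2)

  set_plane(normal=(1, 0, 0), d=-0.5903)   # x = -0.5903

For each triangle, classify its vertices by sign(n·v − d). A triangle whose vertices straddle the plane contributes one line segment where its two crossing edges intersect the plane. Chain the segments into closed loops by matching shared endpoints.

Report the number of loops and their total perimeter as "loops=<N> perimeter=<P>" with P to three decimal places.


loops=1 perimeter=2.615

Straddling triangles (6 of 14):
  (v4,v0,v5) [++-] → (-0.5903, 0.284305, 0)–(-0.5903, 0.531821, 0)  len=0.2475
  (v4,v5,v2) [+-+] → (-0.5903, 0.531821, 0)–(-0.5903, 0.284305, 0.424624)  len=0.4915
  (v5,v0,v6) [-+-] → (-0.5903, 0.284305, 0)–(-0.5903, -0.284305, 0)  len=0.5686
  (v5,v6,v2) [--+] → (-0.5903, -0.284305, 0.424624)–(-0.5903, 0.284305, 0.424624)  len=0.5686
  (v6,v0,v7) [-++] → (-0.5903, -0.284305, 0)–(-0.5903, -0.531821, 0)  len=0.2475
  (v6,v7,v2) [-++] → (-0.5903, -0.531821, 0)–(-0.5903, -0.284305, 0.424624)  len=0.4915

Chained into 1 loop(s):
  loop 1: 6 segments, perimeter = 2.6152
Total perimeter = 2.615


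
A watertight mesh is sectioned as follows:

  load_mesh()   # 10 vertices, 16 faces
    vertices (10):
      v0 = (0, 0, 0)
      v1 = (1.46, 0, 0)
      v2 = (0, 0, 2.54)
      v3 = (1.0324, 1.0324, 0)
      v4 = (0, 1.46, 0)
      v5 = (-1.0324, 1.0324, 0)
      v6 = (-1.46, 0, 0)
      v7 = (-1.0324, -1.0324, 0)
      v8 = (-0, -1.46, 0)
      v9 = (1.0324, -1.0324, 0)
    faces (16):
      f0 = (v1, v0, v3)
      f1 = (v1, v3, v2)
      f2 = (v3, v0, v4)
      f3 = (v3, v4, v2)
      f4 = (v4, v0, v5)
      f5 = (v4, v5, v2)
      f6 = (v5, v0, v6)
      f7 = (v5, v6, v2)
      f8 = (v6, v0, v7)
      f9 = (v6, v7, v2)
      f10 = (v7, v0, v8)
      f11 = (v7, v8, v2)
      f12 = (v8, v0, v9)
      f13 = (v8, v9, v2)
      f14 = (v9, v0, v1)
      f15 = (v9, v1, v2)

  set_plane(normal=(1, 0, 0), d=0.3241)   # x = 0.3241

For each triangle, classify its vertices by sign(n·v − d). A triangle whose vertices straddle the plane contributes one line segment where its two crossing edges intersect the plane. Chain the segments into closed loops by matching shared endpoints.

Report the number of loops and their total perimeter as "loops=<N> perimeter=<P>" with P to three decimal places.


Straddling triangles (8 of 16):
  (v1,v0,v3) [+-+] → (0.3241, 0, 0)–(0.3241, 0.3241, 0)  len=0.3241
  (v1,v3,v2) [++-] → (0.3241, 0.3241, 1.74262)–(0.3241, 0, 1.97615)  len=0.3995
  (v3,v0,v4) [+--] → (0.3241, 0.3241, 0)–(0.3241, 1.32576, 0)  len=1.0017
  (v3,v4,v2) [+--] → (0.3241, 1.32576, 0)–(0.3241, 0.3241, 1.74262)  len=2.0100
  (v8,v0,v9) [--+] → (0.3241, -0.3241, 0)–(0.3241, -1.32576, 0)  len=1.0017
  (v8,v9,v2) [-+-] → (0.3241, -1.32576, 0)–(0.3241, -0.3241, 1.74262)  len=2.0100
  (v9,v0,v1) [+-+] → (0.3241, -0.3241, 0)–(0.3241, 0, 0)  len=0.3241
  (v9,v1,v2) [++-] → (0.3241, 0, 1.97615)–(0.3241, -0.3241, 1.74262)  len=0.3995

Chained into 1 loop(s):
  loop 1: 8 segments, perimeter = 7.4705
Total perimeter = 7.470

loops=1 perimeter=7.470


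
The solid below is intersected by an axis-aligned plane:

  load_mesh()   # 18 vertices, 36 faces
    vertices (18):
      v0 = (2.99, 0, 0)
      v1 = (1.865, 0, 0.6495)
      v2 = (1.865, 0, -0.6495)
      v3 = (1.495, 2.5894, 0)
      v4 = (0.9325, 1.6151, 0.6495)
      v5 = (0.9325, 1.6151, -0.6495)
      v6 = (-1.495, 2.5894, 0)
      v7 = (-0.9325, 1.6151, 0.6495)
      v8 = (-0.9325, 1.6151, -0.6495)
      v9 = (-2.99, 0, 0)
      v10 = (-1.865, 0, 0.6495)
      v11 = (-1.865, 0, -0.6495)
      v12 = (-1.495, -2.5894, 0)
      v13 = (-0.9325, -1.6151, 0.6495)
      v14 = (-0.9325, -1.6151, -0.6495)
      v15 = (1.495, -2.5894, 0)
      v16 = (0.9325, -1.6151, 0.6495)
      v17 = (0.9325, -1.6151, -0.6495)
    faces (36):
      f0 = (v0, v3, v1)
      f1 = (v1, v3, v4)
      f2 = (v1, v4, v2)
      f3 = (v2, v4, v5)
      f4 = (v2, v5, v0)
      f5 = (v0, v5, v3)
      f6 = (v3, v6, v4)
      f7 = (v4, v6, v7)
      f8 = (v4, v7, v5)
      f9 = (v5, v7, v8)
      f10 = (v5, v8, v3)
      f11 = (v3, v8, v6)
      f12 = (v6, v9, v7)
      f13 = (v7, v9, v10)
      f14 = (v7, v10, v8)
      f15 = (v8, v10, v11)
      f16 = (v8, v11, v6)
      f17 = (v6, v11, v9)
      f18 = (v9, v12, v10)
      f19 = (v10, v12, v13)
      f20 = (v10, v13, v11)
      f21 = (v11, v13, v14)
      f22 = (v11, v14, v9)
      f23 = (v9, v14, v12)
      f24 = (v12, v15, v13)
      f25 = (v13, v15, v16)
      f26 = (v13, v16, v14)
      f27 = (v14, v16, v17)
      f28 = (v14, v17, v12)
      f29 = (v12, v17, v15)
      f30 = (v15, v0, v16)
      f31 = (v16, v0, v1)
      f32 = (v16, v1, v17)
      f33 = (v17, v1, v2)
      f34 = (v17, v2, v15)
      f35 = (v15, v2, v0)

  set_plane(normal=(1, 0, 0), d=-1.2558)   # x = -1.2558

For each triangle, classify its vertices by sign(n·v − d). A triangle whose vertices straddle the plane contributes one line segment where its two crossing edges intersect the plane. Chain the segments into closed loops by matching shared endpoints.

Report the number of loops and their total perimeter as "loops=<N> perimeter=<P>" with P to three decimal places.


loops=2 perimeter=9.312

Straddling triangles (16 of 36):
  (v3,v6,v4) [+-+] → (-1.2558, 2.5894, 0)–(-1.2558, 2.49339, 0.0640002)  len=0.1154
  (v4,v6,v7) [+-+] → (-1.2558, 2.49339, 0.0640002)–(-1.2558, 2.17508, 0.276196)  len=0.3826
  (v3,v8,v6) [++-] → (-1.2558, 2.17508, -0.276196)–(-1.2558, 2.5894, 0)  len=0.4979
  (v6,v9,v7) [--+] → (-1.2558, 1.36132, 0.547442)–(-1.2558, 2.17508, 0.276196)  len=0.8578
  (v7,v9,v10) [+--] → (-1.2558, 1.36132, 0.547442)–(-1.2558, 1.05514, 0.6495)  len=0.3227
  (v7,v10,v8) [+-+] → (-1.2558, 1.05514, 0.6495)–(-1.2558, 1.05514, -0.199134)  len=0.8486
  (v8,v10,v11) [+--] → (-1.2558, 1.05514, -0.199134)–(-1.2558, 1.05514, -0.6495)  len=0.4504
  (v8,v11,v6) [+--] → (-1.2558, 1.05514, -0.6495)–(-1.2558, 2.17508, -0.276196)  len=1.1805
  (v10,v12,v13) [--+] → (-1.2558, -2.17508, 0.276196)–(-1.2558, -1.05514, 0.6495)  len=1.1805
  (v10,v13,v11) [-+-] → (-1.2558, -1.05514, 0.6495)–(-1.2558, -1.05514, 0.199134)  len=0.4504
  (v11,v13,v14) [-++] → (-1.2558, -1.05514, 0.199134)–(-1.2558, -1.05514, -0.6495)  len=0.8486
  (v11,v14,v9) [-+-] → (-1.2558, -1.05514, -0.6495)–(-1.2558, -1.36132, -0.547442)  len=0.3227
  (v9,v14,v12) [-+-] → (-1.2558, -1.36132, -0.547442)–(-1.2558, -2.17508, -0.276196)  len=0.8578
  (v12,v15,v13) [-++] → (-1.2558, -2.5894, 0)–(-1.2558, -2.17508, 0.276196)  len=0.4979
  (v14,v17,v12) [++-] → (-1.2558, -2.49339, -0.0640002)–(-1.2558, -2.17508, -0.276196)  len=0.3826
  (v12,v17,v15) [-++] → (-1.2558, -2.49339, -0.0640002)–(-1.2558, -2.5894, 0)  len=0.1154

Chained into 2 loop(s):
  loop 1: 8 segments, perimeter = 4.6559
  loop 2: 8 segments, perimeter = 4.6559
Total perimeter = 9.312


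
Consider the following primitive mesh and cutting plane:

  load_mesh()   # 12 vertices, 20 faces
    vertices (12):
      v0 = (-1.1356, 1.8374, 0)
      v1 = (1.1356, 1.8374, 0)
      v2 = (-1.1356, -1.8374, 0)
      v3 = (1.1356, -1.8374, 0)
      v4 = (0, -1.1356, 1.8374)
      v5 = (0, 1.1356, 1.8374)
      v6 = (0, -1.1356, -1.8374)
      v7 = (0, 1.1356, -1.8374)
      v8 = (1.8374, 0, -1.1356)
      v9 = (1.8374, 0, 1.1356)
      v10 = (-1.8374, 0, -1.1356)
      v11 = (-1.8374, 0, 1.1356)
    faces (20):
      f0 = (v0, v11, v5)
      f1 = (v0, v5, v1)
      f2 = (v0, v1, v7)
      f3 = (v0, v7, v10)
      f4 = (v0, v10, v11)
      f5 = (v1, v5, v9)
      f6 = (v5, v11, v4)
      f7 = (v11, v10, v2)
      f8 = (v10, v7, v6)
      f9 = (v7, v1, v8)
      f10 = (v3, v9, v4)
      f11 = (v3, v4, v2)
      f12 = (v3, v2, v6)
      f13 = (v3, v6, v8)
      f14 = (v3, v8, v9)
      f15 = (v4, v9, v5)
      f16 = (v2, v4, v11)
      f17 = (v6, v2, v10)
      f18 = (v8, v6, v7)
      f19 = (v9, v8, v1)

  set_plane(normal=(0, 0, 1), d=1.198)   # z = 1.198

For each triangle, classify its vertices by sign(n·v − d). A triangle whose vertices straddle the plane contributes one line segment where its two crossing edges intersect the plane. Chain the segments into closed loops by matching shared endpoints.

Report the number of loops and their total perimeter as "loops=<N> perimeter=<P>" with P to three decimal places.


loops=1 perimeter=9.219

Straddling triangles (8 of 20):
  (v0,v11,v5) [--+] → (-1.67403, 0.100971, 1.198)–(-0.395179, 1.37982, 1.198)  len=1.8086
  (v0,v5,v1) [-+-] → (-0.395179, 1.37982, 1.198)–(0.395179, 1.37982, 1.198)  len=0.7904
  (v1,v5,v9) [-+-] → (0.395179, 1.37982, 1.198)–(1.67403, 0.100971, 1.198)  len=1.8086
  (v5,v11,v4) [+-+] → (-1.67403, 0.100971, 1.198)–(-1.67403, -0.100971, 1.198)  len=0.2019
  (v3,v9,v4) [--+] → (1.67403, -0.100971, 1.198)–(0.395179, -1.37982, 1.198)  len=1.8086
  (v3,v4,v2) [-+-] → (0.395179, -1.37982, 1.198)–(-0.395179, -1.37982, 1.198)  len=0.7904
  (v4,v9,v5) [+-+] → (1.67403, -0.100971, 1.198)–(1.67403, 0.100971, 1.198)  len=0.2019
  (v2,v4,v11) [-+-] → (-0.395179, -1.37982, 1.198)–(-1.67403, -0.100971, 1.198)  len=1.8086

Chained into 1 loop(s):
  loop 1: 8 segments, perimeter = 9.2189
Total perimeter = 9.219


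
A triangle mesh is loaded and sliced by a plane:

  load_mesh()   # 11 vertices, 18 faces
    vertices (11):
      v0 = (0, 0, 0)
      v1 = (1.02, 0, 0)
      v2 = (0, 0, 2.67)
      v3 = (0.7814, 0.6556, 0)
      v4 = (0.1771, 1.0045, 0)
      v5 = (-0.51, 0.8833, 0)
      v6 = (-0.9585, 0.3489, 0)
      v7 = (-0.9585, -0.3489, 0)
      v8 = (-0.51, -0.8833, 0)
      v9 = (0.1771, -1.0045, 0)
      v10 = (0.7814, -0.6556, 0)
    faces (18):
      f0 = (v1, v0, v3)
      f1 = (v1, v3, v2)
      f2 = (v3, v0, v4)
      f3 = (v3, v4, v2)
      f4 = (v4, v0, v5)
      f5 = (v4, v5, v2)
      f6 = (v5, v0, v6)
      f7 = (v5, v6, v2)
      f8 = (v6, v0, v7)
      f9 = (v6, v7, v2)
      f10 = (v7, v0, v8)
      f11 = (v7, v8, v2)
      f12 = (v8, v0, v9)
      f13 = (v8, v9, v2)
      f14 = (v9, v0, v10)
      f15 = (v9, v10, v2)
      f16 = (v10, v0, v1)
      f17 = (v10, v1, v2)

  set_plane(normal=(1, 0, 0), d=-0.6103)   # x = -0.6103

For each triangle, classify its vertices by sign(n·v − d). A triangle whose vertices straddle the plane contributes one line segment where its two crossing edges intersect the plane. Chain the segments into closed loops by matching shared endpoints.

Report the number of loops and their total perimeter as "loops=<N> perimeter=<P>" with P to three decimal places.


loops=1 perimeter=4.194

Straddling triangles (6 of 18):
  (v5,v0,v6) [++-] → (-0.6103, 0.222153, 0)–(-0.6103, 0.76379, 0)  len=0.5416
  (v5,v6,v2) [+-+] → (-0.6103, 0.76379, 0)–(-0.6103, 0.222153, 0.969947)  len=1.1109
  (v6,v0,v7) [-+-] → (-0.6103, 0.222153, 0)–(-0.6103, -0.222153, 0)  len=0.4443
  (v6,v7,v2) [--+] → (-0.6103, -0.222153, 0.969947)–(-0.6103, 0.222153, 0.969947)  len=0.4443
  (v7,v0,v8) [-++] → (-0.6103, -0.222153, 0)–(-0.6103, -0.76379, 0)  len=0.5416
  (v7,v8,v2) [-++] → (-0.6103, -0.76379, 0)–(-0.6103, -0.222153, 0.969947)  len=1.1109

Chained into 1 loop(s):
  loop 1: 6 segments, perimeter = 4.1937
Total perimeter = 4.194


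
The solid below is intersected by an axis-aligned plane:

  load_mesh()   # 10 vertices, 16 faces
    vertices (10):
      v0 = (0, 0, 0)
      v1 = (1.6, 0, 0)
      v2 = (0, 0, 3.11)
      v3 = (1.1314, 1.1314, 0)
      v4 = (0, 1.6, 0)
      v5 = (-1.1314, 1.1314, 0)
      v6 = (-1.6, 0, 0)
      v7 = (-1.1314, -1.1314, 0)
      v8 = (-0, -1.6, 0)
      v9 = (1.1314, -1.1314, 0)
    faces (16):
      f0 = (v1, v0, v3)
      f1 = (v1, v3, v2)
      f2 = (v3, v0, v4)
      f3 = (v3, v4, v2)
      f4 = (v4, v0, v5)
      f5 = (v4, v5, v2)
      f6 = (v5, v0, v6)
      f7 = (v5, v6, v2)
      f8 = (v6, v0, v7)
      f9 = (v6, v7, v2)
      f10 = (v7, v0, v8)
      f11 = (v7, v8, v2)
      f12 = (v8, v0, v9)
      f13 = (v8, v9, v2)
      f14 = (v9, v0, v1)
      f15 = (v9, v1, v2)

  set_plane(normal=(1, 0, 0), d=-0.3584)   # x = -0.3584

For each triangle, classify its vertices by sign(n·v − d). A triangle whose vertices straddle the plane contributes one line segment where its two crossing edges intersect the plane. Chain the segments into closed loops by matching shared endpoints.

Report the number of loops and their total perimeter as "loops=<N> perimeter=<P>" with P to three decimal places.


Straddling triangles (8 of 16):
  (v4,v0,v5) [++-] → (-0.3584, 0.3584, 0)–(-0.3584, 1.45156, 0)  len=1.0932
  (v4,v5,v2) [+-+] → (-0.3584, 1.45156, 0)–(-0.3584, 0.3584, 2.12483)  len=2.3895
  (v5,v0,v6) [-+-] → (-0.3584, 0.3584, 0)–(-0.3584, 0, 0)  len=0.3584
  (v5,v6,v2) [--+] → (-0.3584, 0, 2.41336)–(-0.3584, 0.3584, 2.12483)  len=0.4601
  (v6,v0,v7) [-+-] → (-0.3584, 0, 0)–(-0.3584, -0.3584, 0)  len=0.3584
  (v6,v7,v2) [--+] → (-0.3584, -0.3584, 2.12483)–(-0.3584, 0, 2.41336)  len=0.4601
  (v7,v0,v8) [-++] → (-0.3584, -0.3584, 0)–(-0.3584, -1.45156, 0)  len=1.0932
  (v7,v8,v2) [-++] → (-0.3584, -1.45156, 0)–(-0.3584, -0.3584, 2.12483)  len=2.3895

Chained into 1 loop(s):
  loop 1: 8 segments, perimeter = 8.6024
Total perimeter = 8.602

loops=1 perimeter=8.602


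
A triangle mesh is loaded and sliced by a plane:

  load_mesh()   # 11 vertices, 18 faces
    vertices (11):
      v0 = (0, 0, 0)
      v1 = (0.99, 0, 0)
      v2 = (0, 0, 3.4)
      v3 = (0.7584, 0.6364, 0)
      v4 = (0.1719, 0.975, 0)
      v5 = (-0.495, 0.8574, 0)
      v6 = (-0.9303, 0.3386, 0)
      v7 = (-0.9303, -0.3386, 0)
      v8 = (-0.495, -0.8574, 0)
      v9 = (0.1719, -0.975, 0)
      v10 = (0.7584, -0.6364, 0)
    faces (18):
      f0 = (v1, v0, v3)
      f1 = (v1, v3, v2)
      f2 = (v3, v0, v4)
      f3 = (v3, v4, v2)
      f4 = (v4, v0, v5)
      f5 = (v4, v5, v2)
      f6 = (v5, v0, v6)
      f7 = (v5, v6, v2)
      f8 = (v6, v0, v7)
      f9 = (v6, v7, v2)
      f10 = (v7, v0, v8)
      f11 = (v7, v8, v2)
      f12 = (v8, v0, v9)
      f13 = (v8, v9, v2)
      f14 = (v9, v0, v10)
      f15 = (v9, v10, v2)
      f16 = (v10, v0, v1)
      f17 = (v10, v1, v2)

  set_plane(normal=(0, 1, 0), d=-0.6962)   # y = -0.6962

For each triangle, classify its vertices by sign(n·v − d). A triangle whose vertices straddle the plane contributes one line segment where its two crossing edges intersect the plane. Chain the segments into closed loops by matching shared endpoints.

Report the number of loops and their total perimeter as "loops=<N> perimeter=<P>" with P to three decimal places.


Straddling triangles (6 of 18):
  (v7,v0,v8) [++-] → (-0.401935, -0.6962, 0)–(-0.630255, -0.6962, 0)  len=0.2283
  (v7,v8,v2) [+-+] → (-0.630255, -0.6962, 0)–(-0.401935, -0.6962, 0.639235)  len=0.6788
  (v8,v0,v9) [-+-] → (-0.401935, -0.6962, 0)–(0.122745, -0.6962, 0)  len=0.5247
  (v8,v9,v2) [--+] → (0.122745, -0.6962, 0.972226)–(-0.401935, -0.6962, 0.639235)  len=0.6214
  (v9,v0,v10) [-++] → (0.122745, -0.6962, 0)–(0.654818, -0.6962, 0)  len=0.5321
  (v9,v10,v2) [-++] → (0.654818, -0.6962, 0)–(0.122745, -0.6962, 0.972226)  len=1.1083

Chained into 1 loop(s):
  loop 1: 6 segments, perimeter = 3.6936
Total perimeter = 3.694

loops=1 perimeter=3.694


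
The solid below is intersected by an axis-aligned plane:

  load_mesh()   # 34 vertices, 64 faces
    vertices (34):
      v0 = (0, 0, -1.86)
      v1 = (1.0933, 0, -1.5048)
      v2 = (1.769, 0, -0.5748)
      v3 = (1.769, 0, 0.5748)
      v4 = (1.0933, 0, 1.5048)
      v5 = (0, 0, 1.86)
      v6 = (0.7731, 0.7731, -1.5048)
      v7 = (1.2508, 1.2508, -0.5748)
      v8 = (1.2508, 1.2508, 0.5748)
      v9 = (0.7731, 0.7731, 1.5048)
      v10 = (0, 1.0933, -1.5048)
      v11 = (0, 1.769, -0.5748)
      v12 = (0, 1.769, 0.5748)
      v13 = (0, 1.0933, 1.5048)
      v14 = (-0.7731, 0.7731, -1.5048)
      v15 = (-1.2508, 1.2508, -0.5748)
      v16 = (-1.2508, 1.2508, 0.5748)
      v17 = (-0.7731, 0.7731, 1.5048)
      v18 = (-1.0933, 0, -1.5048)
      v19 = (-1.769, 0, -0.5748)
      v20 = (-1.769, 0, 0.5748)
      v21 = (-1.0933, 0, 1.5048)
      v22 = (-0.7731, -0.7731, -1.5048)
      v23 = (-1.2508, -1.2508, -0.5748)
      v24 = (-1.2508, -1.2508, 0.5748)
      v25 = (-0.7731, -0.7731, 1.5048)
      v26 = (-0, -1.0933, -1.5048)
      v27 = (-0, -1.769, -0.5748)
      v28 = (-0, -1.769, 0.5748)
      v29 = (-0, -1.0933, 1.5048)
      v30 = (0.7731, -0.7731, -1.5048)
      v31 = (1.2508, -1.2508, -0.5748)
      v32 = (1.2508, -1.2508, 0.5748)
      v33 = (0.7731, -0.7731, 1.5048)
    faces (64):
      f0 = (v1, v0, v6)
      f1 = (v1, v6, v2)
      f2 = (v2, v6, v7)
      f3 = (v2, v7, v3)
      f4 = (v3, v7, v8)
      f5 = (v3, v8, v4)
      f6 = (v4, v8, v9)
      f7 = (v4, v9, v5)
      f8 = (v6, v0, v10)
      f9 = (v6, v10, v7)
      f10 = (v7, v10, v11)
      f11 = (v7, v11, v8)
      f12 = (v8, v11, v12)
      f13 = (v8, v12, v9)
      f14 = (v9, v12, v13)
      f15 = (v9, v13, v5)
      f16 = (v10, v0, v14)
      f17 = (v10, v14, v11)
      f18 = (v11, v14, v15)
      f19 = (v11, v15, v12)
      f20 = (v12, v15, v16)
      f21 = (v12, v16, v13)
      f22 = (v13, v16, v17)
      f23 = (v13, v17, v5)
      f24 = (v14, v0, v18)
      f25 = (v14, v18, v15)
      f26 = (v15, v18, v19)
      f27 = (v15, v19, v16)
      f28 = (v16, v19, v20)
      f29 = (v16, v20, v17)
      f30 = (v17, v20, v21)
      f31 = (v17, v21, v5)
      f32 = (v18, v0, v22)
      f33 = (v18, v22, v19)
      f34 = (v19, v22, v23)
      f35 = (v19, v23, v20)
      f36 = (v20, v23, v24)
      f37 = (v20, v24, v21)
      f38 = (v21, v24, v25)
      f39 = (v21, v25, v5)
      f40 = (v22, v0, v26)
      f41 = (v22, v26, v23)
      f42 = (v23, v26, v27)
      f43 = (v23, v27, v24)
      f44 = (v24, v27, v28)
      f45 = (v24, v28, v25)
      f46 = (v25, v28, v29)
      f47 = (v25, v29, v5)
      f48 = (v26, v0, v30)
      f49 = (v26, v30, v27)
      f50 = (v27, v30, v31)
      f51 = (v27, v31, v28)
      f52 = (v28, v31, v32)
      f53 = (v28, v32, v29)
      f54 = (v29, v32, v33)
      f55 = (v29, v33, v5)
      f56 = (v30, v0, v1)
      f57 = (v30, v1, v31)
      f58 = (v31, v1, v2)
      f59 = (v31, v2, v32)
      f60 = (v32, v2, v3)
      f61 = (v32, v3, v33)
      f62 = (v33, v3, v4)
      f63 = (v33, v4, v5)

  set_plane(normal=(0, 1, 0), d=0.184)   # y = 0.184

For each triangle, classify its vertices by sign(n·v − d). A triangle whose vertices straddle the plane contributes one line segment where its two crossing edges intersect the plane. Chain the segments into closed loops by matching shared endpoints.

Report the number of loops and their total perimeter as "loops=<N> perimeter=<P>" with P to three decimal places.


loops=1 perimeter=11.144

Straddling triangles (20 of 64):
  (v1,v0,v6) [--+] → (0.184, 0.184, -1.77546)–(1.01709, 0.184, -1.5048)  len=0.8760
  (v1,v6,v2) [-+-] → (1.01709, 0.184, -1.5048)–(1.53197, 0.184, -0.796143)  len=0.8760
  (v2,v6,v7) [-++] → (1.53197, 0.184, -0.796143)–(1.69277, 0.184, -0.5748)  len=0.2736
  (v2,v7,v3) [-+-] → (1.69277, 0.184, -0.5748)–(1.69277, 0.184, 0.405687)  len=0.9805
  (v3,v7,v8) [-++] → (1.69277, 0.184, 0.405687)–(1.69277, 0.184, 0.5748)  len=0.1691
  (v3,v8,v4) [-+-] → (1.69277, 0.184, 0.5748)–(1.11647, 0.184, 1.36799)  len=0.9804
  (v4,v8,v9) [-++] → (1.11647, 0.184, 1.36799)–(1.01709, 0.184, 1.5048)  len=0.1691
  (v4,v9,v5) [-+-] → (1.01709, 0.184, 1.5048)–(0.184, 0.184, 1.77546)  len=0.8760
  (v6,v0,v10) [+-+] → (0.184, 0.184, -1.77546)–(0, 0.184, -1.80022)  len=0.1857
  (v9,v13,v5) [++-] → (0, 0.184, 1.80022)–(0.184, 0.184, 1.77546)  len=0.1857
  (v10,v0,v14) [+-+] → (0, 0.184, -1.80022)–(-0.184, 0.184, -1.77546)  len=0.1857
  (v13,v17,v5) [++-] → (-0.184, 0.184, 1.77546)–(0, 0.184, 1.80022)  len=0.1857
  (v14,v0,v18) [+--] → (-0.184, 0.184, -1.77546)–(-1.01709, 0.184, -1.5048)  len=0.8760
  (v14,v18,v15) [+-+] → (-1.01709, 0.184, -1.5048)–(-1.11647, 0.184, -1.36799)  len=0.1691
  (v15,v18,v19) [+--] → (-1.11647, 0.184, -1.36799)–(-1.69277, 0.184, -0.5748)  len=0.9804
  (v15,v19,v16) [+-+] → (-1.69277, 0.184, -0.5748)–(-1.69277, 0.184, -0.405687)  len=0.1691
  (v16,v19,v20) [+--] → (-1.69277, 0.184, -0.405687)–(-1.69277, 0.184, 0.5748)  len=0.9805
  (v16,v20,v17) [+-+] → (-1.69277, 0.184, 0.5748)–(-1.53197, 0.184, 0.796143)  len=0.2736
  (v17,v20,v21) [+--] → (-1.53197, 0.184, 0.796143)–(-1.01709, 0.184, 1.5048)  len=0.8760
  (v17,v21,v5) [+--] → (-1.01709, 0.184, 1.5048)–(-0.184, 0.184, 1.77546)  len=0.8760

Chained into 1 loop(s):
  loop 1: 20 segments, perimeter = 11.1438
Total perimeter = 11.144


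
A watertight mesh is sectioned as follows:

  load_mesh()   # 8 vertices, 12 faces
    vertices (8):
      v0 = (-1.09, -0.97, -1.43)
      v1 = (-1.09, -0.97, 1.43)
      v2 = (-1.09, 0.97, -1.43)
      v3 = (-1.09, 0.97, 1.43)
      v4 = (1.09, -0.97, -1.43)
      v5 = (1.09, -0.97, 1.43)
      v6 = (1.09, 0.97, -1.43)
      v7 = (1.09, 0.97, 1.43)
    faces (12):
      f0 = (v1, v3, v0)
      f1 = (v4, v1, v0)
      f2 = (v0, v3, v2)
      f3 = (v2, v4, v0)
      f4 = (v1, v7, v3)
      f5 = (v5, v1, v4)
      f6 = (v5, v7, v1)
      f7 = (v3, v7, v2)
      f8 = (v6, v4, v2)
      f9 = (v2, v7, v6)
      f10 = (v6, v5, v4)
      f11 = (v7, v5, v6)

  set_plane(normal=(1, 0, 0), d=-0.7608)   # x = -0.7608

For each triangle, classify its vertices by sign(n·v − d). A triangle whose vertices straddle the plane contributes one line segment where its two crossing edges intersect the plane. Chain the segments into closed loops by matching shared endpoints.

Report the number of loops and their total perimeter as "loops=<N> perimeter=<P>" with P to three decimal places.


Straddling triangles (8 of 12):
  (v4,v1,v0) [+--] → (-0.7608, -0.97, 0.998114)–(-0.7608, -0.97, -1.43)  len=2.4281
  (v2,v4,v0) [-+-] → (-0.7608, 0.677042, -1.43)–(-0.7608, -0.97, -1.43)  len=1.6470
  (v1,v7,v3) [-+-] → (-0.7608, -0.677042, 1.43)–(-0.7608, 0.97, 1.43)  len=1.6470
  (v5,v1,v4) [+-+] → (-0.7608, -0.97, 1.43)–(-0.7608, -0.97, 0.998114)  len=0.4319
  (v5,v7,v1) [++-] → (-0.7608, -0.677042, 1.43)–(-0.7608, -0.97, 1.43)  len=0.2930
  (v3,v7,v2) [-+-] → (-0.7608, 0.97, 1.43)–(-0.7608, 0.97, -0.998114)  len=2.4281
  (v6,v4,v2) [++-] → (-0.7608, 0.677042, -1.43)–(-0.7608, 0.97, -1.43)  len=0.2930
  (v2,v7,v6) [-++] → (-0.7608, 0.97, -0.998114)–(-0.7608, 0.97, -1.43)  len=0.4319

Chained into 1 loop(s):
  loop 1: 8 segments, perimeter = 9.6000
Total perimeter = 9.600

loops=1 perimeter=9.600


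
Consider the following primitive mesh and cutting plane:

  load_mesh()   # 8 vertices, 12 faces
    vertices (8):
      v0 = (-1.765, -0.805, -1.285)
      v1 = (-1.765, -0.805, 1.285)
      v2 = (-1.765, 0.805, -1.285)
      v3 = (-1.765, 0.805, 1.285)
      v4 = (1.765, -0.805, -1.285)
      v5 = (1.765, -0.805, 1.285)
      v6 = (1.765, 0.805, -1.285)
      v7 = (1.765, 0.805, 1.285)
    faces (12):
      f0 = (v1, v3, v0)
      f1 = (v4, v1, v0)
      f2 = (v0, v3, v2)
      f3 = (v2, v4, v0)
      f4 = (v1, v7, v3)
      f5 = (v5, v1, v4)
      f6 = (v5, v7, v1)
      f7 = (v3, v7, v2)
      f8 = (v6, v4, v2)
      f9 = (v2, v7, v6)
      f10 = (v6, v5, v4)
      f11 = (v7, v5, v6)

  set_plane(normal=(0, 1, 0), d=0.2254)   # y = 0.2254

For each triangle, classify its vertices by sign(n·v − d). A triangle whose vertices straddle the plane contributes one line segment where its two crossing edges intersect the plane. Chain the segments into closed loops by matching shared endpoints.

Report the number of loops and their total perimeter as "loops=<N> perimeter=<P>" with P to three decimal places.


loops=1 perimeter=12.200

Straddling triangles (8 of 12):
  (v1,v3,v0) [-+-] → (-1.765, 0.2254, 1.285)–(-1.765, 0.2254, 0.3598)  len=0.9252
  (v0,v3,v2) [-++] → (-1.765, 0.2254, 0.3598)–(-1.765, 0.2254, -1.285)  len=1.6448
  (v2,v4,v0) [+--] → (-0.4942, 0.2254, -1.285)–(-1.765, 0.2254, -1.285)  len=1.2708
  (v1,v7,v3) [-++] → (0.4942, 0.2254, 1.285)–(-1.765, 0.2254, 1.285)  len=2.2592
  (v5,v7,v1) [-+-] → (1.765, 0.2254, 1.285)–(0.4942, 0.2254, 1.285)  len=1.2708
  (v6,v4,v2) [+-+] → (1.765, 0.2254, -1.285)–(-0.4942, 0.2254, -1.285)  len=2.2592
  (v6,v5,v4) [+--] → (1.765, 0.2254, -0.3598)–(1.765, 0.2254, -1.285)  len=0.9252
  (v7,v5,v6) [+-+] → (1.765, 0.2254, 1.285)–(1.765, 0.2254, -0.3598)  len=1.6448

Chained into 1 loop(s):
  loop 1: 8 segments, perimeter = 12.2000
Total perimeter = 12.200


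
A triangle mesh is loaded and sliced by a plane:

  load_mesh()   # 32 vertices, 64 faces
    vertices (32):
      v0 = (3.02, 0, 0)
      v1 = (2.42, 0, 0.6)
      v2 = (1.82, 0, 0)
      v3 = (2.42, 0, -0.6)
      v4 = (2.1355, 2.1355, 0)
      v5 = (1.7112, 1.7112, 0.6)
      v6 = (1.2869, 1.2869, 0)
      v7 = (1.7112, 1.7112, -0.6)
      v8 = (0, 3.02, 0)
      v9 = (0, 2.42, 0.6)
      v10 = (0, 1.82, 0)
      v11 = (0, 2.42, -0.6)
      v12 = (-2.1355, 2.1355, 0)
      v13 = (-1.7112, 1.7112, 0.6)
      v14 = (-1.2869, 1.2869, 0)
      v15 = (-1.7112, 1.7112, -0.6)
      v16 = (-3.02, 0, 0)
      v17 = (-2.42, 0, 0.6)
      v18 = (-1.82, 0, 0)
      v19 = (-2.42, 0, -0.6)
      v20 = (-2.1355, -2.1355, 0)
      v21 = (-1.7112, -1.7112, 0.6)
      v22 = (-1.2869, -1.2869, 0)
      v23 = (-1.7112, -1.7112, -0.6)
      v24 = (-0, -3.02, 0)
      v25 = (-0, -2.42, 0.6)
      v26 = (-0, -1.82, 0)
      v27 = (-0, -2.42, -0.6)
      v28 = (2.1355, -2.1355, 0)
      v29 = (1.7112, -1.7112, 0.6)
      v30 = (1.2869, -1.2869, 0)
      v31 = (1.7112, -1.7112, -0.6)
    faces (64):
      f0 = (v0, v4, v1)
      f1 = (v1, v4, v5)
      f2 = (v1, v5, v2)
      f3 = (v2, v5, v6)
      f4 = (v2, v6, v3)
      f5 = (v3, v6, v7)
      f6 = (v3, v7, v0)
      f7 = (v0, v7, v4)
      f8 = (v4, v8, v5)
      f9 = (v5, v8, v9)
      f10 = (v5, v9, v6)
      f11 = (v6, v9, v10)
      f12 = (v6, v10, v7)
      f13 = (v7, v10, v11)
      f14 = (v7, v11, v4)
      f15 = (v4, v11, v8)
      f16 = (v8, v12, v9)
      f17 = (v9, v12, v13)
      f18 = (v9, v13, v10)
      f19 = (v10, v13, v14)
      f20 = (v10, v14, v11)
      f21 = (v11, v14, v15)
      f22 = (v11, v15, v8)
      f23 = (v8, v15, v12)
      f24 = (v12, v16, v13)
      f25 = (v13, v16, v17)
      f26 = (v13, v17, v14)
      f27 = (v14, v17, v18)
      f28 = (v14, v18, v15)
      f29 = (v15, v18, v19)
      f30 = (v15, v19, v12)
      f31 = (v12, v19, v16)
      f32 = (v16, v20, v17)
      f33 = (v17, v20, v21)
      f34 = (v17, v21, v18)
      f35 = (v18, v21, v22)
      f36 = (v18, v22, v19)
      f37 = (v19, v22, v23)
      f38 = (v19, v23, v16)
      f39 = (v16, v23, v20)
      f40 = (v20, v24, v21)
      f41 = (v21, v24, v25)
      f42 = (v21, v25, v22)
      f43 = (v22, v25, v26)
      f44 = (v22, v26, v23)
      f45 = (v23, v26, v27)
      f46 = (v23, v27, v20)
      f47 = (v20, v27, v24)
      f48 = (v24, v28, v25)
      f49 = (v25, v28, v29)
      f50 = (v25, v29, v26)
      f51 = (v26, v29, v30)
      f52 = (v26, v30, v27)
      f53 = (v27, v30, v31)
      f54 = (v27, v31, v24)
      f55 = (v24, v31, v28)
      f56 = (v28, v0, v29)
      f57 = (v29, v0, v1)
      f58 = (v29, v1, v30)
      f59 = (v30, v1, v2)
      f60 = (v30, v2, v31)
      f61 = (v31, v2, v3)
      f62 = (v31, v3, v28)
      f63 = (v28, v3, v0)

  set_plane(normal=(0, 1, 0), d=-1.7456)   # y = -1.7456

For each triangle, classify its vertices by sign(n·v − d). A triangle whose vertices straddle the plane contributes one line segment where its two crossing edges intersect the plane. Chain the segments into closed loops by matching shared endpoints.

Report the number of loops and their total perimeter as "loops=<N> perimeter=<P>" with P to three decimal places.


Straddling triangles (20 of 64):
  (v16,v20,v17) [+-+] → (-2.29699, -1.7456, 0)–(-2.18744, -1.7456, 0.109548)  len=0.1549
  (v17,v20,v21) [+-+] → (-2.18744, -1.7456, 0.109548)–(-1.7456, -1.7456, 0.551355)  len=0.6248
  (v16,v23,v20) [++-] → (-1.7456, -1.7456, -0.551355)–(-2.29699, -1.7456, 0)  len=0.7798
  (v20,v24,v21) [--+] → (-1.66622, -1.7456, 0.58423)–(-1.7456, -1.7456, 0.551355)  len=0.0859
  (v21,v24,v25) [+--] → (-1.66622, -1.7456, 0.58423)–(-1.62815, -1.7456, 0.6)  len=0.0412
  (v21,v25,v22) [+-+] → (-1.62815, -1.7456, 0.6)–(-0.765939, -1.7456, 0.242891)  len=0.9332
  (v22,v25,v26) [+--] → (-0.765939, -1.7456, 0.242891)–(-0.179601, -1.7456, 0)  len=0.6347
  (v22,v26,v23) [+-+] → (-0.179601, -1.7456, 0)–(-1.17016, -1.7456, -0.410294)  len=1.0722
  (v23,v26,v27) [+--] → (-1.17016, -1.7456, -0.410294)–(-1.62815, -1.7456, -0.6)  len=0.4957
  (v23,v27,v20) [+--] → (-1.62815, -1.7456, -0.6)–(-1.7456, -1.7456, -0.551355)  len=0.1271
  (v25,v28,v29) [--+] → (1.7456, -1.7456, 0.551355)–(1.62815, -1.7456, 0.6)  len=0.1271
  (v25,v29,v26) [-+-] → (1.62815, -1.7456, 0.6)–(1.17016, -1.7456, 0.410294)  len=0.4957
  (v26,v29,v30) [-++] → (1.17016, -1.7456, 0.410294)–(0.179601, -1.7456, 0)  len=1.0722
  (v26,v30,v27) [-+-] → (0.179601, -1.7456, 0)–(0.765939, -1.7456, -0.242891)  len=0.6347
  (v27,v30,v31) [-++] → (0.765939, -1.7456, -0.242891)–(1.62815, -1.7456, -0.6)  len=0.9332
  (v27,v31,v24) [-+-] → (1.62815, -1.7456, -0.6)–(1.66622, -1.7456, -0.58423)  len=0.0412
  (v24,v31,v28) [-+-] → (1.66622, -1.7456, -0.58423)–(1.7456, -1.7456, -0.551355)  len=0.0859
  (v28,v0,v29) [-++] → (2.29699, -1.7456, 0)–(1.7456, -1.7456, 0.551355)  len=0.7798
  (v31,v3,v28) [++-] → (2.18744, -1.7456, -0.109548)–(1.7456, -1.7456, -0.551355)  len=0.6248
  (v28,v3,v0) [-++] → (2.18744, -1.7456, -0.109548)–(2.29699, -1.7456, 0)  len=0.1549

Chained into 2 loop(s):
  loop 1: 10 segments, perimeter = 4.9496
  loop 2: 10 segments, perimeter = 4.9496
Total perimeter = 9.899

loops=2 perimeter=9.899


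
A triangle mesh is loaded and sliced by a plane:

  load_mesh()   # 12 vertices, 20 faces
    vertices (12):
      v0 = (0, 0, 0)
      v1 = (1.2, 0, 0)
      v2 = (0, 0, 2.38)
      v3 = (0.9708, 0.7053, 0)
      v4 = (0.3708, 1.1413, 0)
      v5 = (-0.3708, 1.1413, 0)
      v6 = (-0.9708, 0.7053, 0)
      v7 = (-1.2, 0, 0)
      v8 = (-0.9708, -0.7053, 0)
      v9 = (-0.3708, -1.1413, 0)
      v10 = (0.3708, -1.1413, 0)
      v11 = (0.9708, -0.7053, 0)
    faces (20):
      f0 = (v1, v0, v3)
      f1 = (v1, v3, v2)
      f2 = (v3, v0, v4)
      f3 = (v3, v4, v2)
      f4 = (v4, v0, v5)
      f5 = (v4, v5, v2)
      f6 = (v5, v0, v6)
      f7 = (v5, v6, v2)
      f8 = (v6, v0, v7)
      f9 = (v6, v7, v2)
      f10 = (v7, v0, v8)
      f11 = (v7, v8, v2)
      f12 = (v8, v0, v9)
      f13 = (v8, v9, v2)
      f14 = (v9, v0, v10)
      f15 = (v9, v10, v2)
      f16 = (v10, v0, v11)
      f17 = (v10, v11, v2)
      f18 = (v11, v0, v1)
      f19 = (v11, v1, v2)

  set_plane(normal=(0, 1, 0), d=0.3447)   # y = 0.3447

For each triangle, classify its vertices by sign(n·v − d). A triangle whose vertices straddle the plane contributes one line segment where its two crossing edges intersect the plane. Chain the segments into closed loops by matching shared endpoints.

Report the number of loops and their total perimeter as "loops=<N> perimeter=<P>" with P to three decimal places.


Straddling triangles (10 of 20):
  (v1,v0,v3) [--+] → (0.474457, 0.3447, 0)–(1.08798, 0.3447, 0)  len=0.6135
  (v1,v3,v2) [-+-] → (1.08798, 0.3447, 0)–(0.474457, 0.3447, 1.21683)  len=1.3627
  (v3,v0,v4) [+-+] → (0.474457, 0.3447, 0)–(0.111991, 0.3447, 0)  len=0.3625
  (v3,v4,v2) [++-] → (0.111991, 0.3447, 1.66118)–(0.474457, 0.3447, 1.21683)  len=0.5734
  (v4,v0,v5) [+-+] → (0.111991, 0.3447, 0)–(-0.111991, 0.3447, 0)  len=0.2240
  (v4,v5,v2) [++-] → (-0.111991, 0.3447, 1.66118)–(0.111991, 0.3447, 1.66118)  len=0.2240
  (v5,v0,v6) [+-+] → (-0.111991, 0.3447, 0)–(-0.474457, 0.3447, 0)  len=0.3625
  (v5,v6,v2) [++-] → (-0.474457, 0.3447, 1.21683)–(-0.111991, 0.3447, 1.66118)  len=0.5734
  (v6,v0,v7) [+--] → (-0.474457, 0.3447, 0)–(-1.08798, 0.3447, 0)  len=0.6135
  (v6,v7,v2) [+--] → (-1.08798, 0.3447, 0)–(-0.474457, 0.3447, 1.21683)  len=1.3627

Chained into 1 loop(s):
  loop 1: 10 segments, perimeter = 6.2723
Total perimeter = 6.272

loops=1 perimeter=6.272


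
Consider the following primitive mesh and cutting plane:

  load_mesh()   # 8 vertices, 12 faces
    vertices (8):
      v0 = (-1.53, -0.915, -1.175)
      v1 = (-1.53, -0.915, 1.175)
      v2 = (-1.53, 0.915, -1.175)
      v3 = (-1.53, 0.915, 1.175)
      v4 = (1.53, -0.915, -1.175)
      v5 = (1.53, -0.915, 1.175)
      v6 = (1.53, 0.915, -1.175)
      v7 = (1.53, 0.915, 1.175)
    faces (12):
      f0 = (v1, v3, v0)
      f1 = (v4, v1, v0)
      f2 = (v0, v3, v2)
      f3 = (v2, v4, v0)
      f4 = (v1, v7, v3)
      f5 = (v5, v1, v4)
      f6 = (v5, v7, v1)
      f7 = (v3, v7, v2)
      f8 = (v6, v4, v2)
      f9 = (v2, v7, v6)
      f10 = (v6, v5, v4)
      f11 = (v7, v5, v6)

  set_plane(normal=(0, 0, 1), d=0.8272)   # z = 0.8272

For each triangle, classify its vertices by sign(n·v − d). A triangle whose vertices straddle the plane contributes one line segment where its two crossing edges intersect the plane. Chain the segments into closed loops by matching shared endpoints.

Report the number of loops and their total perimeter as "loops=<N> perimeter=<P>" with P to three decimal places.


loops=1 perimeter=9.780

Straddling triangles (8 of 12):
  (v1,v3,v0) [++-] → (-1.53, 0.64416, 0.8272)–(-1.53, -0.915, 0.8272)  len=1.5592
  (v4,v1,v0) [-+-] → (-1.07712, -0.915, 0.8272)–(-1.53, -0.915, 0.8272)  len=0.4529
  (v0,v3,v2) [-+-] → (-1.53, 0.64416, 0.8272)–(-1.53, 0.915, 0.8272)  len=0.2708
  (v5,v1,v4) [++-] → (-1.07712, -0.915, 0.8272)–(1.53, -0.915, 0.8272)  len=2.6071
  (v3,v7,v2) [++-] → (1.07712, 0.915, 0.8272)–(-1.53, 0.915, 0.8272)  len=2.6071
  (v2,v7,v6) [-+-] → (1.07712, 0.915, 0.8272)–(1.53, 0.915, 0.8272)  len=0.4529
  (v6,v5,v4) [-+-] → (1.53, -0.64416, 0.8272)–(1.53, -0.915, 0.8272)  len=0.2708
  (v7,v5,v6) [++-] → (1.53, -0.64416, 0.8272)–(1.53, 0.915, 0.8272)  len=1.5592

Chained into 1 loop(s):
  loop 1: 8 segments, perimeter = 9.7800
Total perimeter = 9.780
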